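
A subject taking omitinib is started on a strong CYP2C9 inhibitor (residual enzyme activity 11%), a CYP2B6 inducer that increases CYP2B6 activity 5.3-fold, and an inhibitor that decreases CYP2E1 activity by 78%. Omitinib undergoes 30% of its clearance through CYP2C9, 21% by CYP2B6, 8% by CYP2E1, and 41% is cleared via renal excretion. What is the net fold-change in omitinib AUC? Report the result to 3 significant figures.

The CYP2C9 pathway (30% of clearance) is reduced to 0.11× activity: 0.3 × 0.11 = 0.033.
The CYP2B6 pathway (21% of clearance) is boosted to 5.3× activity: 0.21 × 5.3 = 1.113.
The CYP2E1 pathway (8% of clearance) is reduced to 0.22× activity: 0.08 × 0.22 = 0.0176.
The remaining 41% of clearance is unaffected.
Relative clearance = 0.033 + 1.113 + 0.0176 + 0.41 = 1.5736.
Because AUC varies inversely with clearance, the combined effect is 1 / 1.5736 = 0.635.

0.635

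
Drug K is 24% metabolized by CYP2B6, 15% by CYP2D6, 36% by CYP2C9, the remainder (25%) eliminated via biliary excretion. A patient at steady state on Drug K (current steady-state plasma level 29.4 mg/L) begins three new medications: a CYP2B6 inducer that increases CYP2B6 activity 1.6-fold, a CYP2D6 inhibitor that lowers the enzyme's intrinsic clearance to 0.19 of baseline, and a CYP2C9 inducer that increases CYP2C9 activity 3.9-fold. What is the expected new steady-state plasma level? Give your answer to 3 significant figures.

The CYP2B6 pathway (24% of clearance) is boosted to 1.6× activity: 0.24 × 1.6 = 0.384.
The CYP2D6 pathway (15% of clearance) drops to 0.19× activity: 0.15 × 0.19 = 0.0285.
The CYP2C9 pathway (36% of clearance) rises to 3.9× activity: 0.36 × 3.9 = 1.404.
The remaining 25% of clearance is unaffected.
New clearance relative to baseline: 0.384 + 0.0285 + 1.404 + 0.25 = 2.0665.
Steady-state plasma level ∝ 1/CL: new value = 29.4 / 2.0665 = 14.2 mg/L.

14.2 mg/L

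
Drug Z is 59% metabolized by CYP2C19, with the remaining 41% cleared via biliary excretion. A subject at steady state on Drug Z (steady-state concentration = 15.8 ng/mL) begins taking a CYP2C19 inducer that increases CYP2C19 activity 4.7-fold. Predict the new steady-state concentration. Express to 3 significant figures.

4.96 ng/mL

The CYP2C19 pathway (59% of clearance) is boosted to 4.7× activity: 0.59 × 4.7 = 2.773.
The remaining 41% of clearance is unaffected.
Relative clearance = 2.773 + 0.41 = 3.183.
With dosing unchanged, steady-state concentration scales as 1/CL: 15.8 / 3.183 = 4.96 ng/mL.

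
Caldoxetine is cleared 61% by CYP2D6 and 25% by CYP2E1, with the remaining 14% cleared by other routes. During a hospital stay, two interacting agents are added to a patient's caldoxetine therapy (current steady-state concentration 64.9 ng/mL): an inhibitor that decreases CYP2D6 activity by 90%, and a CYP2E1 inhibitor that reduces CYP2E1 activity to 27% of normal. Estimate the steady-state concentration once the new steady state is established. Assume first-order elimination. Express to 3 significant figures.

The CYP2D6 pathway (61% of clearance) falls to 0.1× activity: 0.61 × 0.1 = 0.061.
The CYP2E1 pathway (25% of clearance) drops to 0.27× activity: 0.25 × 0.27 = 0.0675.
Non-CYP routes (14%) are unchanged.
CL_new/CL_old = 0.061 + 0.0675 + 0.14 = 0.2685.
Dividing the baseline by the relative clearance: 64.9 / 0.2685 = 242 ng/mL.

242 ng/mL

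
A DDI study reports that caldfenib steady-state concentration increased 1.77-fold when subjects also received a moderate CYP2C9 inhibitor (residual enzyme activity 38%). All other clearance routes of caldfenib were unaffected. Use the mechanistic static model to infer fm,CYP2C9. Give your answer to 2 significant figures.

0.70

CL'/CL = 1 / 1.77 = 0.565
0.38·fm + (1 − fm) = 0.565
fm = (0.565 − 1) / (0.38 − 1) = 0.70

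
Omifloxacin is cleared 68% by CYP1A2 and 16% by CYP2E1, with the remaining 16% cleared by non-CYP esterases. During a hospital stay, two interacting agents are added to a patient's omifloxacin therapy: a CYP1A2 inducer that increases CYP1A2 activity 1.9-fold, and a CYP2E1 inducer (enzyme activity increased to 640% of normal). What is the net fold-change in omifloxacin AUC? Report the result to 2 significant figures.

The CYP1A2 pathway (68% of clearance) rises to 1.9× activity: 0.68 × 1.9 = 1.292.
The CYP2E1 pathway (16% of clearance) rises to 6.4× activity: 0.16 × 6.4 = 1.024.
The remaining 16% of clearance is unaffected.
Relative clearance = 1.292 + 1.024 + 0.16 = 2.476.
Net AUC ratio = 1 / 2.476 = 0.40.

0.40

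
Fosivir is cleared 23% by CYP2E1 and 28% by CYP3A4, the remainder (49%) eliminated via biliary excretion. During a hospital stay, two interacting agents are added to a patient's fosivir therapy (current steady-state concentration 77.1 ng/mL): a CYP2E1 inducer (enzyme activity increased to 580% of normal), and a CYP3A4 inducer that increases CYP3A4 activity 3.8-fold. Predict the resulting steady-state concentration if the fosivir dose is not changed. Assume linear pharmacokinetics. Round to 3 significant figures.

26.7 ng/mL

CYP2E1: 0.23 × 5.8 = 1.334
CYP3A4: 0.28 × 3.8 = 1.064
Other: 0.49 (unchanged)
Relative clearance = 1.334 + 1.064 + 0.49 = 2.888.
Dividing the baseline by the relative clearance: 77.1 / 2.888 = 26.7 ng/mL.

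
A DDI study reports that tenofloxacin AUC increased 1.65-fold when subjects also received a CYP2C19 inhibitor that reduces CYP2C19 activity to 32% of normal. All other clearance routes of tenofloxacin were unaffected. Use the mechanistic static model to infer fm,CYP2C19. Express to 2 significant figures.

Let x = fm,CYP2C19. Because AUC ∝ 1/CL, relative clearance fell to 1/1.65 = 0.6061.
Setting x·0.32 + (1 − x) = 0.6061 and solving: x = (0.6061 − 1)/(0.32 − 1) = 0.58.

0.58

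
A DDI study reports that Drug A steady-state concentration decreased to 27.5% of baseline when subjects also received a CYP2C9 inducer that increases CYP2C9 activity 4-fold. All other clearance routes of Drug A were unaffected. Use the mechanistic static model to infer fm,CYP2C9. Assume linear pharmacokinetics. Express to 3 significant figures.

0.879

CL'/CL = 1 / 0.275 = 3.636
4·fm + (1 − fm) = 3.636
fm = (3.636 − 1) / (4 − 1) = 0.879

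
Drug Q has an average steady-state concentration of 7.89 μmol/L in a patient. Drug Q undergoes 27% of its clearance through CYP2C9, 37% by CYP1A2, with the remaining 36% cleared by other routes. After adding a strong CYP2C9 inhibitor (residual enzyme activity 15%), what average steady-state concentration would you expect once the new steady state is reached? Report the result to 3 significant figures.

CYP2C9: 0.27 × 0.15 = 0.0405
CYP1A2: 0.37 (unchanged)
Other: 0.36 (unchanged)
Relative clearance = 0.0405 + 0.37 + 0.36 = 0.7705.
With dosing unchanged, average steady-state concentration scales as 1/CL: 7.89 / 0.7705 = 10.2 μmol/L.

10.2 μmol/L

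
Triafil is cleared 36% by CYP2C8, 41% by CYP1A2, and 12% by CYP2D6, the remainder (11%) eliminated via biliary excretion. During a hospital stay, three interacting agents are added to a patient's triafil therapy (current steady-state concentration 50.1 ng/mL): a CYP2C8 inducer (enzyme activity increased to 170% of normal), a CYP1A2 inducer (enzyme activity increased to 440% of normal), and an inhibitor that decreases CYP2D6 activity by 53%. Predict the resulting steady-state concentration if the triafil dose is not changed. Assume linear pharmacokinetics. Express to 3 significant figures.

19.4 ng/mL

The CYP2C8 pathway (36% of clearance) increases to 1.7× activity: 0.36 × 1.7 = 0.612.
The CYP1A2 pathway (41% of clearance) increases to 4.4× activity: 0.41 × 4.4 = 1.804.
The CYP2D6 pathway (12% of clearance) drops to 0.47× activity: 0.12 × 0.47 = 0.0564.
The remaining 11% of clearance is unaffected.
Relative clearance = 0.612 + 1.804 + 0.0564 + 0.11 = 2.5824.
Steady-state concentration ∝ 1/CL: new value = 50.1 / 2.5824 = 19.4 ng/mL.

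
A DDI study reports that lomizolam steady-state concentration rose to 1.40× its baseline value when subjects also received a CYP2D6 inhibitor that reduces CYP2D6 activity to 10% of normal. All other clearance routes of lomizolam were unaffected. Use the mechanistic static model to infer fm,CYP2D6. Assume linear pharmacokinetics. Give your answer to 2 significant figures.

Let fm be the CYP2D6 fraction. New clearance relative to baseline = fm × 0.1 + (1 − fm).
Steady-state concentration ratio = 1 / (new CL fraction), so new CL fraction = 1 / 1.40 = 0.7143.
fm × 0.1 + 1 − fm = 0.7143  ⇒  fm × (0.1 − 1) = −0.2857  ⇒  fm = 0.32.

0.32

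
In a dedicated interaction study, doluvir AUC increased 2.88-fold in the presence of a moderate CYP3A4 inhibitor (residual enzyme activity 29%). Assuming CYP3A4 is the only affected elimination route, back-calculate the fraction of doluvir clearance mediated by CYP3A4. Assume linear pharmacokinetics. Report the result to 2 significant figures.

Let x = fm,CYP3A4. Because AUC ∝ 1/CL, relative clearance fell to 1/2.88 = 0.3472.
Setting x·0.29 + (1 − x) = 0.3472 and solving: x = (0.3472 − 1)/(0.29 − 1) = 0.92.

0.92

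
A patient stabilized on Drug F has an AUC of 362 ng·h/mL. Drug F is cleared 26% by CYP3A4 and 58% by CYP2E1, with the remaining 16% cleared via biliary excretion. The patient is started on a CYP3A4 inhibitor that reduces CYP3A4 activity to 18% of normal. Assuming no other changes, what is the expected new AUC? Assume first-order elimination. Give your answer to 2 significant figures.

4.6 × 10² ng·h/mL

The CYP3A4 pathway (26% of clearance) falls to 0.18× activity: 0.26 × 0.18 = 0.0468.
CYP2E1 (58%) and the residual 16% are unaffected.
Relative clearance = 0.0468 + 0.58 + 0.16 = 0.7868.
AUC ∝ 1/CL, so new value = 362 / 0.7868 = 4.6 × 10² ng·h/mL.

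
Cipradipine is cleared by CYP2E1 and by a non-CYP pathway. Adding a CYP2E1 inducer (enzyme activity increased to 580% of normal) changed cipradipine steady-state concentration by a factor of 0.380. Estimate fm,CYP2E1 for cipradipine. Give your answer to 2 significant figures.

Let x = fm,CYP2E1. Because steady-state concentration ∝ 1/CL, relative clearance rose to 1/0.380 = 2.632.
Setting x·5.8 + (1 − x) = 2.632 and solving: x = (2.632 − 1)/(5.8 − 1) = 0.34.

0.34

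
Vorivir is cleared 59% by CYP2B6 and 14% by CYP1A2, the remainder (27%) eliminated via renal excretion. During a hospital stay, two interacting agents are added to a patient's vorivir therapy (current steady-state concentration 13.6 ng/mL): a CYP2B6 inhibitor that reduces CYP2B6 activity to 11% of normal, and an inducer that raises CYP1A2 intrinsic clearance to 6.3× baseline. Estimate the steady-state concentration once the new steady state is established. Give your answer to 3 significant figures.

CYP2B6: 0.59 × 0.11 = 0.0649
CYP1A2: 0.14 × 6.3 = 0.882
Other: 0.27 (unchanged)
Relative clearance = 0.0649 + 0.882 + 0.27 = 1.2169.
Steady-state concentration ∝ 1/CL: new value = 13.6 / 1.2169 = 11.2 ng/mL.

11.2 ng/mL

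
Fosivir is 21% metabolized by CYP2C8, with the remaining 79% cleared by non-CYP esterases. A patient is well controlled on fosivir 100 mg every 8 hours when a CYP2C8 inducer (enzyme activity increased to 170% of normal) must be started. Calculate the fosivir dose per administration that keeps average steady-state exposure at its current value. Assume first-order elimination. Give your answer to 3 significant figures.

The CYP2C8 pathway (21% of clearance) rises to 1.7× activity: 0.21 × 1.7 = 0.357.
The remaining 79% of clearance is unaffected.
New clearance relative to baseline: 0.357 + 0.79 = 1.147.
To maintain the same steady-state level, dose must scale with clearance: new dose = 100 × 1.147 = 115 mg.

115 mg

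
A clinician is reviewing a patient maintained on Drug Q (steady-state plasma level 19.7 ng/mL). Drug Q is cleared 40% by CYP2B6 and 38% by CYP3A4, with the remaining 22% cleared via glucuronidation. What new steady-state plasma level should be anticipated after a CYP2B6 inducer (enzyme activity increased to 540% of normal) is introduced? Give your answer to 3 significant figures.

7.14 ng/mL

The CYP2B6 pathway (40% of clearance) is boosted to 5.4× activity: 0.4 × 5.4 = 2.16.
CYP3A4 (38%) and the residual 22% are unaffected.
New clearance relative to baseline: 2.16 + 0.38 + 0.22 = 2.76.
With dosing unchanged, steady-state plasma level scales as 1/CL: 19.7 / 2.76 = 7.14 ng/mL.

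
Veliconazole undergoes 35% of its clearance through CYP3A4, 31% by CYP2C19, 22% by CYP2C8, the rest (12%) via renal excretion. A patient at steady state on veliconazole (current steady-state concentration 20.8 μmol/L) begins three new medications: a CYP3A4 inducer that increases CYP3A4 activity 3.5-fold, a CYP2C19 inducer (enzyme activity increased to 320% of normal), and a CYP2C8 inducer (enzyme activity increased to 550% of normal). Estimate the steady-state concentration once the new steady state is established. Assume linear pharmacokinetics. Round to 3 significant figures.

CYP3A4: 0.35 × 3.5 = 1.225
CYP2C19: 0.31 × 3.2 = 0.992
CYP2C8: 0.22 × 5.5 = 1.21
Other: 0.12 (unchanged)
CL_new/CL_old = 1.225 + 0.992 + 1.21 + 0.12 = 3.547.
Dividing the baseline by the relative clearance: 20.8 / 3.547 = 5.86 μmol/L.

5.86 μmol/L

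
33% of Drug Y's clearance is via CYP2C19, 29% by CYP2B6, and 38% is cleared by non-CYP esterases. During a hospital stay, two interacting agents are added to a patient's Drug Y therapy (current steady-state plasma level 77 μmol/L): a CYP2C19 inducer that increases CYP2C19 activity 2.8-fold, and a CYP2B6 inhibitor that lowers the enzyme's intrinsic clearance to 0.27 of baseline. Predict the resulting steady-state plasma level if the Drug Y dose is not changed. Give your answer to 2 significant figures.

CYP2C19: 0.33 × 2.8 = 0.924
CYP2B6: 0.29 × 0.27 = 0.0783
Other: 0.38 (unchanged)
CL_new/CL_old = 0.924 + 0.0783 + 0.38 = 1.3823.
Steady-state plasma level ∝ 1/CL: new value = 77 / 1.3823 = 56 μmol/L.

56 μmol/L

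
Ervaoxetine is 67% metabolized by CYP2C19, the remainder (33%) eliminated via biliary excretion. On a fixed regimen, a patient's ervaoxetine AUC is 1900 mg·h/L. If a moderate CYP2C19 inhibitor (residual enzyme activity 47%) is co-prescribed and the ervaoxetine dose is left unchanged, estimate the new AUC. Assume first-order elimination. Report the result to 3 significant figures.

2.95 × 10³ mg·h/L

The CYP2C19 pathway (67% of clearance) falls to 0.47× activity: 0.67 × 0.47 = 0.3149.
The remaining 33% of clearance is unaffected.
New clearance relative to baseline: 0.3149 + 0.33 = 0.6449.
With dosing unchanged, AUC scales as 1/CL: 1900 / 0.6449 = 2.95 × 10³ mg·h/L.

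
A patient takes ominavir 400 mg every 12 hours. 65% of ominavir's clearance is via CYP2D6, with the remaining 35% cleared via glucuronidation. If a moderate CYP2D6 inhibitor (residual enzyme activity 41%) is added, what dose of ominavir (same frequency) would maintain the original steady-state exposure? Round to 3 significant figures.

247 mg

The CYP2D6 pathway (65% of clearance) falls to 0.41× activity: 0.65 × 0.41 = 0.2665.
The remaining 35% of clearance is unaffected.
Relative clearance = 0.2665 + 0.35 = 0.6165.
Css,avg = (dose rate)/CL, so holding Css fixed requires dose ∝ CL: 400 × 0.6165 = 247 mg.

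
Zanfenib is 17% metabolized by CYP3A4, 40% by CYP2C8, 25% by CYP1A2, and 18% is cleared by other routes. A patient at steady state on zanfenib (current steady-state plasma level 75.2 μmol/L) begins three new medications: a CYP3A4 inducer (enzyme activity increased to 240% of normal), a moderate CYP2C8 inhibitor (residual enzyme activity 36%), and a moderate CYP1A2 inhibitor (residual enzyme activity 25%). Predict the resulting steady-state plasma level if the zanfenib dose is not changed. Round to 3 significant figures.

94.7 μmol/L

The CYP3A4 pathway (17% of clearance) is boosted to 2.4× activity: 0.17 × 2.4 = 0.408.
The CYP2C8 pathway (40% of clearance) falls to 0.36× activity: 0.4 × 0.36 = 0.144.
The CYP1A2 pathway (25% of clearance) drops to 0.25× activity: 0.25 × 0.25 = 0.0625.
Non-CYP routes (18%) are unchanged.
New clearance relative to baseline: 0.408 + 0.144 + 0.0625 + 0.18 = 0.7945.
Dividing the baseline by the relative clearance: 75.2 / 0.7945 = 94.7 μmol/L.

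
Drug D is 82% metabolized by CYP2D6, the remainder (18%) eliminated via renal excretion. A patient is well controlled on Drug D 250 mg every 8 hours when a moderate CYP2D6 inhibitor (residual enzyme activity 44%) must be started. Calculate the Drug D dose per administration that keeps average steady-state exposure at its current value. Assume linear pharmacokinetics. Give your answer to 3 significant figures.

135 mg

The CYP2D6 pathway (82% of clearance) is reduced to 0.44× activity: 0.82 × 0.44 = 0.3608.
Non-CYP routes (18%) are unchanged.
CL_new/CL_old = 0.3608 + 0.18 = 0.5408.
To maintain the same steady-state level, dose must scale with clearance: new dose = 250 × 0.5408 = 135 mg.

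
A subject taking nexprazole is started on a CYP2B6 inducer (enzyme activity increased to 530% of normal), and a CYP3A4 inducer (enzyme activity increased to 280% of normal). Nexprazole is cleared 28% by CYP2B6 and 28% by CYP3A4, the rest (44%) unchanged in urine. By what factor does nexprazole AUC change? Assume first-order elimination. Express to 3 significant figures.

0.369

The CYP2B6 pathway (28% of clearance) rises to 5.3× activity: 0.28 × 5.3 = 1.484.
The CYP3A4 pathway (28% of clearance) rises to 2.8× activity: 0.28 × 2.8 = 0.784.
Non-CYP routes (44%) are unchanged.
New clearance relative to baseline: 1.484 + 0.784 + 0.44 = 2.708.
Net AUC ratio = 1 / 2.708 = 0.369.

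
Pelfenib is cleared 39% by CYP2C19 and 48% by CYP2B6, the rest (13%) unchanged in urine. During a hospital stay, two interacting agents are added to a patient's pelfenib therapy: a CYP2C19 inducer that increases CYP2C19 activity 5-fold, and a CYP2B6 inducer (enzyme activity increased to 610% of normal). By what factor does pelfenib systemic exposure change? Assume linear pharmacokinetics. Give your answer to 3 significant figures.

The CYP2C19 pathway (39% of clearance) increases to 5× activity: 0.39 × 5 = 1.95.
The CYP2B6 pathway (48% of clearance) rises to 6.1× activity: 0.48 × 6.1 = 2.928.
Non-CYP routes (13%) are unchanged.
New clearance relative to baseline: 1.95 + 2.928 + 0.13 = 5.008.
Because systemic exposure varies inversely with clearance, the combined effect is 1 / 5.008 = 0.200.

0.200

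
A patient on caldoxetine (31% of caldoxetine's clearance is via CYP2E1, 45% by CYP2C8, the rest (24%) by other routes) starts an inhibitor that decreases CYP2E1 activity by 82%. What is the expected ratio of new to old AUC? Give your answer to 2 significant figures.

1.3

The CYP2E1 pathway (31% of clearance) is reduced to 0.18× activity: 0.31 × 0.18 = 0.0558.
CYP2C8 (45%) and the residual 24% are unaffected.
Relative clearance = 0.0558 + 0.45 + 0.24 = 0.7458.
AUC ratio = CL_old/CL_new = 1 / 0.7458 = 1.3.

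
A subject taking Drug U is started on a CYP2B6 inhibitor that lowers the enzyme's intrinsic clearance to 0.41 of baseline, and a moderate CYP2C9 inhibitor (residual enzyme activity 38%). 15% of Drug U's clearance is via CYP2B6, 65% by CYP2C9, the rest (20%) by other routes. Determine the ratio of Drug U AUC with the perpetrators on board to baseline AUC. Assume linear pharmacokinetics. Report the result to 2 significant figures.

2.0

The CYP2B6 pathway (15% of clearance) falls to 0.41× activity: 0.15 × 0.41 = 0.0615.
The CYP2C9 pathway (65% of clearance) is reduced to 0.38× activity: 0.65 × 0.38 = 0.247.
Non-CYP routes (20%) are unchanged.
Relative clearance = 0.0615 + 0.247 + 0.2 = 0.5085.
Net AUC ratio = 1 / 0.5085 = 2.0.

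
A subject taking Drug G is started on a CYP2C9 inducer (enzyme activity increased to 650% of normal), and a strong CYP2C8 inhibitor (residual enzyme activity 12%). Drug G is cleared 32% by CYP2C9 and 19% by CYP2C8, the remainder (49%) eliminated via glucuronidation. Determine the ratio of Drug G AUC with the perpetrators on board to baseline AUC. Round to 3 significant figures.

0.386

The CYP2C9 pathway (32% of clearance) rises to 6.5× activity: 0.32 × 6.5 = 2.08.
The CYP2C8 pathway (19% of clearance) is reduced to 0.12× activity: 0.19 × 0.12 = 0.0228.
The remaining 49% of clearance is unaffected.
New clearance relative to baseline: 2.08 + 0.0228 + 0.49 = 2.5928.
Because AUC varies inversely with clearance, the combined effect is 1 / 2.5928 = 0.386.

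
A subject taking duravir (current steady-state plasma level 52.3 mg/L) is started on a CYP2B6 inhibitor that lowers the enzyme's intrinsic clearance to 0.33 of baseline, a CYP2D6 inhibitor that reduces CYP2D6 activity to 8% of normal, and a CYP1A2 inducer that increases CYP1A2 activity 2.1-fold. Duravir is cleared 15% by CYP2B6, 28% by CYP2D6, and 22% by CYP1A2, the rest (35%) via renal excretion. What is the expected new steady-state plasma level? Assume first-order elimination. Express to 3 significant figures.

59.2 mg/L

The CYP2B6 pathway (15% of clearance) falls to 0.33× activity: 0.15 × 0.33 = 0.0495.
The CYP2D6 pathway (28% of clearance) falls to 0.08× activity: 0.28 × 0.08 = 0.0224.
The CYP1A2 pathway (22% of clearance) increases to 2.1× activity: 0.22 × 2.1 = 0.462.
The remaining 35% of clearance is unaffected.
Relative clearance = 0.0495 + 0.0224 + 0.462 + 0.35 = 0.8839.
Dividing the baseline by the relative clearance: 52.3 / 0.8839 = 59.2 mg/L.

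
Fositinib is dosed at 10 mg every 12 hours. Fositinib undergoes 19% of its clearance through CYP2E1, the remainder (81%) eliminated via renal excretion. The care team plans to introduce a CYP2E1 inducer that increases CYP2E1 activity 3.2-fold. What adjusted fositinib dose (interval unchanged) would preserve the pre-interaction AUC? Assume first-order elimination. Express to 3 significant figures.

14.2 mg

The CYP2E1 pathway (19% of clearance) rises to 3.2× activity: 0.19 × 3.2 = 0.608.
The remaining 81% of clearance is unaffected.
CL_new/CL_old = 0.608 + 0.81 = 1.418.
Exposure is unchanged when dose changes in proportion to clearance. New dose = 10 mg × 1.418 = 14.2 mg.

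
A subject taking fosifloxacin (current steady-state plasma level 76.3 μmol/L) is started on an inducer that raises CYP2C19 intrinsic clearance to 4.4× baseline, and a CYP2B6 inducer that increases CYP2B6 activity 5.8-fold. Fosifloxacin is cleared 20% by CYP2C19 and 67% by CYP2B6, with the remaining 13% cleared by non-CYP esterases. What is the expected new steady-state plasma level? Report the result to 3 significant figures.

CYP2C19: 0.2 × 4.4 = 0.88
CYP2B6: 0.67 × 5.8 = 3.886
Other: 0.13 (unchanged)
Relative clearance = 0.88 + 3.886 + 0.13 = 4.896.
New steady-state plasma level = 76.3 / 4.896 = 15.6 μmol/L (concentration scales inversely with clearance).

15.6 μmol/L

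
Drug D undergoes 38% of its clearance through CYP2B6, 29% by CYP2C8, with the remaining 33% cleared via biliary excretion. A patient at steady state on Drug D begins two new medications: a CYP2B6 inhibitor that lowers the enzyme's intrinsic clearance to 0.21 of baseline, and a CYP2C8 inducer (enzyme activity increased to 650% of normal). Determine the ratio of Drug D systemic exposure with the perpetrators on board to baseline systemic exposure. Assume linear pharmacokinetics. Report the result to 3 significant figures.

The CYP2B6 pathway (38% of clearance) is reduced to 0.21× activity: 0.38 × 0.21 = 0.0798.
The CYP2C8 pathway (29% of clearance) rises to 6.5× activity: 0.29 × 6.5 = 1.885.
Non-CYP routes (33%) are unchanged.
Relative clearance = 0.0798 + 1.885 + 0.33 = 2.2948.
Net systemic exposure ratio = 1 / 2.2948 = 0.436.

0.436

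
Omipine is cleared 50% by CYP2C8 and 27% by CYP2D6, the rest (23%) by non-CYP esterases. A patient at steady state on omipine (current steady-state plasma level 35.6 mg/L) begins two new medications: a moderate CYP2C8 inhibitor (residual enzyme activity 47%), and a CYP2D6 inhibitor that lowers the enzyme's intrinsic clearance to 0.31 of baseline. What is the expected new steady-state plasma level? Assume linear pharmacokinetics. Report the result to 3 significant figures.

The CYP2C8 pathway (50% of clearance) falls to 0.47× activity: 0.5 × 0.47 = 0.235.
The CYP2D6 pathway (27% of clearance) drops to 0.31× activity: 0.27 × 0.31 = 0.0837.
Non-CYP routes (23%) are unchanged.
CL_new/CL_old = 0.235 + 0.0837 + 0.23 = 0.5487.
Dividing the baseline by the relative clearance: 35.6 / 0.5487 = 64.9 mg/L.

64.9 mg/L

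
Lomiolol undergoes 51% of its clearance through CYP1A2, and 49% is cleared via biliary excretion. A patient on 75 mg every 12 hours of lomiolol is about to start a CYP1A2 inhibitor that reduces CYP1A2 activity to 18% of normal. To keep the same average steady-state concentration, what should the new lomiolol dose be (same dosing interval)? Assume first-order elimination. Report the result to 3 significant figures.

The CYP1A2 pathway (51% of clearance) drops to 0.18× activity: 0.51 × 0.18 = 0.0918.
The remaining 49% of clearance is unaffected.
CL_new/CL_old = 0.0918 + 0.49 = 0.5818.
To maintain the same steady-state level, dose must scale with clearance: new dose = 75 × 0.5818 = 43.6 mg.

43.6 mg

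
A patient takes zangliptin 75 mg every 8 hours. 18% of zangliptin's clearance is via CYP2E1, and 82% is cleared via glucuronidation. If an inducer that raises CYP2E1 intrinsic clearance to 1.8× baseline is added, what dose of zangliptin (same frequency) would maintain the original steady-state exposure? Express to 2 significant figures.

CYP2E1: 0.18 × 1.8 = 0.324
Other: 0.82 (unchanged)
New clearance relative to baseline: 0.324 + 0.82 = 1.144.
To maintain the same steady-state level, dose must scale with clearance: new dose = 75 × 1.144 = 86 mg.

86 mg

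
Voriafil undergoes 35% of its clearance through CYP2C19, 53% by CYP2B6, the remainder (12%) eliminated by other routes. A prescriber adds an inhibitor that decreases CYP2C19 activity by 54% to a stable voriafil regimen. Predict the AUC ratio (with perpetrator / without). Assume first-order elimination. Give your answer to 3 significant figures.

CYP2C19: 0.35 × 0.46 = 0.161
CYP2B6: 0.53 (unchanged)
Other: 0.12 (unchanged)
New clearance relative to baseline: 0.161 + 0.53 + 0.12 = 0.811.
Since AUC ∝ 1/CL, the ratio is 1 / 0.811 = 1.23.

1.23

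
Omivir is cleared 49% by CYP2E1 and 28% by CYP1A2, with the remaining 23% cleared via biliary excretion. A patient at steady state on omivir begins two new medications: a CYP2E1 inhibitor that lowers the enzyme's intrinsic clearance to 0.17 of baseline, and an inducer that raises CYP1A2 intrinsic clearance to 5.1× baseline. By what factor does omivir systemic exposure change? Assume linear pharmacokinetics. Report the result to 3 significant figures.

The CYP2E1 pathway (49% of clearance) drops to 0.17× activity: 0.49 × 0.17 = 0.0833.
The CYP1A2 pathway (28% of clearance) is boosted to 5.1× activity: 0.28 × 5.1 = 1.428.
Non-CYP routes (23%) are unchanged.
CL_new/CL_old = 0.0833 + 1.428 + 0.23 = 1.7413.
Because systemic exposure varies inversely with clearance, the combined effect is 1 / 1.7413 = 0.574.

0.574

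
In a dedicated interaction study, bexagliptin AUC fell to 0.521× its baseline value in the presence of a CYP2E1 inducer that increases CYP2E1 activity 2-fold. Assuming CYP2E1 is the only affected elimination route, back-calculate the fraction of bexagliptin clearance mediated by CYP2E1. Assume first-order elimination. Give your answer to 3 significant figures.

0.919

Write x for the fraction cleared via CYP2E1. The observed AUC change means clearance rose to 1/0.521 = 1.919 of baseline.
Only the CYP2E1 route changed, so 1.919 = x·2 + (1 − x), giving x = 0.919.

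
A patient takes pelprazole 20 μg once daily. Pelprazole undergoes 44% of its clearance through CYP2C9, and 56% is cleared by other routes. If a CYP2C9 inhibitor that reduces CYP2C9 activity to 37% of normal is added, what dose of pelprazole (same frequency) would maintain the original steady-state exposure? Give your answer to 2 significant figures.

14 μg

The CYP2C9 pathway (44% of clearance) falls to 0.37× activity: 0.44 × 0.37 = 0.1628.
Non-CYP routes (56%) are unchanged.
CL_new/CL_old = 0.1628 + 0.56 = 0.7228.
Exposure is unchanged when dose changes in proportion to clearance. New dose = 20 μg × 0.7228 = 14 μg.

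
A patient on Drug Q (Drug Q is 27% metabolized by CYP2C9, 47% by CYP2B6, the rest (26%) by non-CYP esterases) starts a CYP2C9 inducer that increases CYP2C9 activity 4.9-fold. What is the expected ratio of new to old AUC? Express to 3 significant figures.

0.487

The CYP2C9 pathway (27% of clearance) is boosted to 4.9× activity: 0.27 × 4.9 = 1.323.
CYP2B6 (47%) and the residual 26% are unaffected.
New clearance relative to baseline: 1.323 + 0.47 + 0.26 = 2.053.
AUC is inversely proportional to clearance, so the fold-change is 1 / 2.053 = 0.487.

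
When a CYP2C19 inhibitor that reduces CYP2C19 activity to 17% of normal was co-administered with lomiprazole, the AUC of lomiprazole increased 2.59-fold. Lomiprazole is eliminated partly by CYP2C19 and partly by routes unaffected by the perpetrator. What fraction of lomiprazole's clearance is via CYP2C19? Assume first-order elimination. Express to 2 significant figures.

0.74

CL'/CL = 1 / 2.59 = 0.3861
0.17·fm + (1 − fm) = 0.3861
fm = (0.3861 − 1) / (0.17 − 1) = 0.74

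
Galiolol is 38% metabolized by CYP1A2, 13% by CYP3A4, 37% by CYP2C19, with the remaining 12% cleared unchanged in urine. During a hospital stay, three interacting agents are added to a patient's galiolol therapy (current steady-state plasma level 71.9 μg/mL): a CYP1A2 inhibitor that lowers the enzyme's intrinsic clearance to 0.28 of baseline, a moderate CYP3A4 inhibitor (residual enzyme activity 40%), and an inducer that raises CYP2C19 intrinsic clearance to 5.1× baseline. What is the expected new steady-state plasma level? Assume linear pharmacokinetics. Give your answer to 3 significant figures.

The CYP1A2 pathway (38% of clearance) drops to 0.28× activity: 0.38 × 0.28 = 0.1064.
The CYP3A4 pathway (13% of clearance) falls to 0.4× activity: 0.13 × 0.4 = 0.052.
The CYP2C19 pathway (37% of clearance) is boosted to 5.1× activity: 0.37 × 5.1 = 1.887.
Non-CYP routes (12%) are unchanged.
Relative clearance = 0.1064 + 0.052 + 1.887 + 0.12 = 2.1654.
Dividing the baseline by the relative clearance: 71.9 / 2.1654 = 33.2 μg/mL.

33.2 μg/mL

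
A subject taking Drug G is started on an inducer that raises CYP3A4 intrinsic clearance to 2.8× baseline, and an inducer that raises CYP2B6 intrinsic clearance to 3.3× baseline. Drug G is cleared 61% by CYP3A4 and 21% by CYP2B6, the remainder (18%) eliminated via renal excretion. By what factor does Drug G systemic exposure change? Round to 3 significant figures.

The CYP3A4 pathway (61% of clearance) is boosted to 2.8× activity: 0.61 × 2.8 = 1.708.
The CYP2B6 pathway (21% of clearance) is boosted to 3.3× activity: 0.21 × 3.3 = 0.693.
The remaining 18% of clearance is unaffected.
New clearance relative to baseline: 1.708 + 0.693 + 0.18 = 2.581.
Because systemic exposure varies inversely with clearance, the combined effect is 1 / 2.581 = 0.387.

0.387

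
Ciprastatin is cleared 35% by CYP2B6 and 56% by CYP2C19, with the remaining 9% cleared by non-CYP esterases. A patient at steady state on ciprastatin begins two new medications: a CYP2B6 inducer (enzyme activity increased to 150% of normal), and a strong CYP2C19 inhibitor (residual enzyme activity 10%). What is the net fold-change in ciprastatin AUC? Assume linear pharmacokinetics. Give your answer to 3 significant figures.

1.49

The CYP2B6 pathway (35% of clearance) is boosted to 1.5× activity: 0.35 × 1.5 = 0.525.
The CYP2C19 pathway (56% of clearance) falls to 0.1× activity: 0.56 × 0.1 = 0.056.
The remaining 9% of clearance is unaffected.
New clearance relative to baseline: 0.525 + 0.056 + 0.09 = 0.671.
Because AUC varies inversely with clearance, the combined effect is 1 / 0.671 = 1.49.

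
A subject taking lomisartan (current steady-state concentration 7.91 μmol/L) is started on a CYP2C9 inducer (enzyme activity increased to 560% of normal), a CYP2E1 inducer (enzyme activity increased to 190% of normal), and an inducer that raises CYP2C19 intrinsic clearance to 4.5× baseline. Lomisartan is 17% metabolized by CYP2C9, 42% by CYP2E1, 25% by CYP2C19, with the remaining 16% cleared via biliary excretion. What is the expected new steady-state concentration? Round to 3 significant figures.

2.61 μmol/L

The CYP2C9 pathway (17% of clearance) increases to 5.6× activity: 0.17 × 5.6 = 0.952.
The CYP2E1 pathway (42% of clearance) rises to 1.9× activity: 0.42 × 1.9 = 0.798.
The CYP2C19 pathway (25% of clearance) rises to 4.5× activity: 0.25 × 4.5 = 1.125.
Non-CYP routes (16%) are unchanged.
Relative clearance = 0.952 + 0.798 + 1.125 + 0.16 = 3.035.
Steady-state concentration ∝ 1/CL: new value = 7.91 / 3.035 = 2.61 μmol/L.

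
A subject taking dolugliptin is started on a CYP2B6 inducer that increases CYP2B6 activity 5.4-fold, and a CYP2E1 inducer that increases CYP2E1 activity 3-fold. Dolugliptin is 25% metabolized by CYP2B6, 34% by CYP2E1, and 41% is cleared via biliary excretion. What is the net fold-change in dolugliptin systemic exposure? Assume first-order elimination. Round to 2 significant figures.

0.36

The CYP2B6 pathway (25% of clearance) rises to 5.4× activity: 0.25 × 5.4 = 1.35.
The CYP2E1 pathway (34% of clearance) increases to 3× activity: 0.34 × 3 = 1.02.
The remaining 41% of clearance is unaffected.
Relative clearance = 1.35 + 1.02 + 0.41 = 2.78.
Systemic exposure ∝ 1/CL: fold-change = 1 / 2.78 = 0.36.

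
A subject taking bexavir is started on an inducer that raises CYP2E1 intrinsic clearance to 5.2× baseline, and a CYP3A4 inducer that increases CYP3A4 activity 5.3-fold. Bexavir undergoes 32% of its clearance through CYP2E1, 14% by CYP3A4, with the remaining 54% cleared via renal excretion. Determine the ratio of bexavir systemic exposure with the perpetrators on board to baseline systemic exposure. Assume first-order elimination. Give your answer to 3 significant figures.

The CYP2E1 pathway (32% of clearance) increases to 5.2× activity: 0.32 × 5.2 = 1.664.
The CYP3A4 pathway (14% of clearance) increases to 5.3× activity: 0.14 × 5.3 = 0.742.
The remaining 54% of clearance is unaffected.
New clearance relative to baseline: 1.664 + 0.742 + 0.54 = 2.946.
Because systemic exposure varies inversely with clearance, the combined effect is 1 / 2.946 = 0.339.

0.339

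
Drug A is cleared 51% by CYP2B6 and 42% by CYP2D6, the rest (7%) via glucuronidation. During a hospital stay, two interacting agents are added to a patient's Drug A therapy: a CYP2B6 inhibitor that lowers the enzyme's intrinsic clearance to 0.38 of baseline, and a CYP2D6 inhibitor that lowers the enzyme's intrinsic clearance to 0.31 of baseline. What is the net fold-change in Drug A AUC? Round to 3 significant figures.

2.54

The CYP2B6 pathway (51% of clearance) drops to 0.38× activity: 0.51 × 0.38 = 0.1938.
The CYP2D6 pathway (42% of clearance) falls to 0.31× activity: 0.42 × 0.31 = 0.1302.
The remaining 7% of clearance is unaffected.
Relative clearance = 0.1938 + 0.1302 + 0.07 = 0.394.
Because AUC varies inversely with clearance, the combined effect is 1 / 0.394 = 2.54.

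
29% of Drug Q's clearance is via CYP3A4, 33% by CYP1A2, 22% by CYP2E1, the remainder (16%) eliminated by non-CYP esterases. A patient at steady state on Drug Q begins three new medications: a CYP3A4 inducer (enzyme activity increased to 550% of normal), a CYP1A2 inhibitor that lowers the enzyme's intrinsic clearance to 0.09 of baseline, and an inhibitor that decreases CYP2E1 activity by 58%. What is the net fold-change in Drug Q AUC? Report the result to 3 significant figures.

0.533

CYP3A4: 0.29 × 5.5 = 1.595
CYP1A2: 0.33 × 0.09 = 0.0297
CYP2E1: 0.22 × 0.42 = 0.0924
Other: 0.16 (unchanged)
CL_new/CL_old = 1.595 + 0.0297 + 0.0924 + 0.16 = 1.8771.
Net AUC ratio = 1 / 1.8771 = 0.533.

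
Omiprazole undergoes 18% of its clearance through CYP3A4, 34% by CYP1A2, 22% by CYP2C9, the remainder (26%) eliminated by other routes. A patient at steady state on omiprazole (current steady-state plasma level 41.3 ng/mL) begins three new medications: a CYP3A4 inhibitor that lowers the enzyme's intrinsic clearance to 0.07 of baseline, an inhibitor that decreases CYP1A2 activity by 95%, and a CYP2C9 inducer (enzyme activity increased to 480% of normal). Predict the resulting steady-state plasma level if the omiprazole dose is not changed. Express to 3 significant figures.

The CYP3A4 pathway (18% of clearance) drops to 0.07× activity: 0.18 × 0.07 = 0.0126.
The CYP1A2 pathway (34% of clearance) is reduced to 0.05× activity: 0.34 × 0.05 = 0.017.
The CYP2C9 pathway (22% of clearance) is boosted to 4.8× activity: 0.22 × 4.8 = 1.056.
Non-CYP routes (26%) are unchanged.
Relative clearance = 0.0126 + 0.017 + 1.056 + 0.26 = 1.3456.
New steady-state plasma level = 41.3 / 1.3456 = 30.7 ng/mL (concentration scales inversely with clearance).

30.7 ng/mL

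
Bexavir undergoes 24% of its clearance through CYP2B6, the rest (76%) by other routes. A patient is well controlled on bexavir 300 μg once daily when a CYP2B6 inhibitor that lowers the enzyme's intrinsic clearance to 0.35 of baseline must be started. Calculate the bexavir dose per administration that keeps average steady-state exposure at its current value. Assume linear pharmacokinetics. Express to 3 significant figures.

CYP2B6: 0.24 × 0.35 = 0.084
Other: 0.76 (unchanged)
Relative clearance = 0.084 + 0.76 = 0.844.
Exposure is unchanged when dose changes in proportion to clearance. New dose = 300 μg × 0.844 = 253 μg.

253 μg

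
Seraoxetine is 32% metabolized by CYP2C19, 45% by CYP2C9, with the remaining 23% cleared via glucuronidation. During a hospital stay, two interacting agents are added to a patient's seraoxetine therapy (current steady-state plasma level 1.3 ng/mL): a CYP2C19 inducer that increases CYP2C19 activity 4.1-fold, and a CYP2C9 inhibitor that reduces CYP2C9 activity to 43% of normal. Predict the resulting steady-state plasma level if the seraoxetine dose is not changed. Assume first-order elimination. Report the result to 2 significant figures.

CYP2C19: 0.32 × 4.1 = 1.312
CYP2C9: 0.45 × 0.43 = 0.1935
Other: 0.23 (unchanged)
New clearance relative to baseline: 1.312 + 0.1935 + 0.23 = 1.7355.
Dividing the baseline by the relative clearance: 1.3 / 1.7355 = 0.75 ng/mL.

0.75 ng/mL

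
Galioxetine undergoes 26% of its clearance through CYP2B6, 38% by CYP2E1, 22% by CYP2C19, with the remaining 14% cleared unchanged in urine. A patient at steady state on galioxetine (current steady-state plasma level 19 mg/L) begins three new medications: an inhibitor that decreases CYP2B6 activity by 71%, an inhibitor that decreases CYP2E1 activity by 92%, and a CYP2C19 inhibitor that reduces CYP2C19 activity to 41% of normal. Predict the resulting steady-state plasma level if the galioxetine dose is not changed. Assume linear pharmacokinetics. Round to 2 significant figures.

CYP2B6: 0.26 × 0.29 = 0.0754
CYP2E1: 0.38 × 0.08 = 0.0304
CYP2C19: 0.22 × 0.41 = 0.0902
Other: 0.14 (unchanged)
New clearance relative to baseline: 0.0754 + 0.0304 + 0.0902 + 0.14 = 0.336.
Steady-state plasma level ∝ 1/CL: new value = 19 / 0.336 = 57 mg/L.

57 mg/L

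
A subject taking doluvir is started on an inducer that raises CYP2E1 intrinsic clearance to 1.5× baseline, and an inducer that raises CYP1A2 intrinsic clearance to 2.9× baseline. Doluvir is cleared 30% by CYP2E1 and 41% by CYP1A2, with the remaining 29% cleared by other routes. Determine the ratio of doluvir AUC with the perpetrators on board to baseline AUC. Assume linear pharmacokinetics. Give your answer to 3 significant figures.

CYP2E1: 0.3 × 1.5 = 0.45
CYP1A2: 0.41 × 2.9 = 1.189
Other: 0.29 (unchanged)
Relative clearance = 0.45 + 1.189 + 0.29 = 1.929.
Because AUC varies inversely with clearance, the combined effect is 1 / 1.929 = 0.518.

0.518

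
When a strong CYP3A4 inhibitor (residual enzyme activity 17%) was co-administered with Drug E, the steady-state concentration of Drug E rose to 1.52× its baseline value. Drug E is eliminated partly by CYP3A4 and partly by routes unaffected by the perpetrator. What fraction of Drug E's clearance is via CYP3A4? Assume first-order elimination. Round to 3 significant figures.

CL'/CL = 1 / 1.52 = 0.6579
0.17·fm + (1 − fm) = 0.6579
fm = (0.6579 − 1) / (0.17 − 1) = 0.412

0.412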